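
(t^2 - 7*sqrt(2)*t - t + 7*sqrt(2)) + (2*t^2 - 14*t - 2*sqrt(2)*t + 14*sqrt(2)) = 3*t^2 - 15*t - 9*sqrt(2)*t + 21*sqrt(2)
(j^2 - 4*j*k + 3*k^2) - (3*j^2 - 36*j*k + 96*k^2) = -2*j^2 + 32*j*k - 93*k^2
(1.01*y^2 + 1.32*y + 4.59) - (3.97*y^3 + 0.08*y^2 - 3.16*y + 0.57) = -3.97*y^3 + 0.93*y^2 + 4.48*y + 4.02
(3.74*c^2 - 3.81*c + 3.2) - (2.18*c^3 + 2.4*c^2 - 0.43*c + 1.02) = -2.18*c^3 + 1.34*c^2 - 3.38*c + 2.18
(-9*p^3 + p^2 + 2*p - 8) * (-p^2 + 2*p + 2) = 9*p^5 - 19*p^4 - 18*p^3 + 14*p^2 - 12*p - 16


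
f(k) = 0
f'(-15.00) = 0.00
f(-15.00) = 0.00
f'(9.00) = 0.00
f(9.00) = 0.00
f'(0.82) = 0.00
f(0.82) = 0.00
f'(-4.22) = 0.00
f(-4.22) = 0.00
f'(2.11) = 0.00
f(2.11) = 0.00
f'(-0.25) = 0.00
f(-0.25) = 0.00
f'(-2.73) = 0.00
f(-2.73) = 0.00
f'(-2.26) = 0.00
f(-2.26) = 0.00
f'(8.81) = 0.00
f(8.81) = 0.00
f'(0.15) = 0.00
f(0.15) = 0.00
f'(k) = 0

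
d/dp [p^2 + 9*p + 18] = 2*p + 9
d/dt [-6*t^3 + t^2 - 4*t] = -18*t^2 + 2*t - 4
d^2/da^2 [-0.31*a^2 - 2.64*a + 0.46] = -0.620000000000000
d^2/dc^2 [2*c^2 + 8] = 4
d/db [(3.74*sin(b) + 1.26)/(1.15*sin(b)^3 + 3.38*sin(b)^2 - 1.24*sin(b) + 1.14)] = (-8.602*sin(b)^3 - 16.9882*sin(b)^2 - 8.5176*sin(b) + 5.826)*cos(b)/(1.3225*sin(b)^6 + 7.774*sin(b)^5 + 8.5724*sin(b)^4 - 5.7604*sin(b)^3 + 9.244*sin(b)^2 - 2.8272*sin(b) + 1.2996)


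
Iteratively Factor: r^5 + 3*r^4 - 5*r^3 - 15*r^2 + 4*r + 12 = (r + 2)*(r^4 + r^3 - 7*r^2 - r + 6) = (r + 2)*(r + 3)*(r^3 - 2*r^2 - r + 2) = (r + 1)*(r + 2)*(r + 3)*(r^2 - 3*r + 2) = (r - 1)*(r + 1)*(r + 2)*(r + 3)*(r - 2)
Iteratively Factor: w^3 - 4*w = (w + 2)*(w^2 - 2*w) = w*(w + 2)*(w - 2)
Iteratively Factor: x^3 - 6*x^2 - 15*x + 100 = (x - 5)*(x^2 - x - 20) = (x - 5)*(x + 4)*(x - 5)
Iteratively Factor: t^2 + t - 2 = (t - 1)*(t + 2)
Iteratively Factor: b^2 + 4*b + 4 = (b + 2)*(b + 2)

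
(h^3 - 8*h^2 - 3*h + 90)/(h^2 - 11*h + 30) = h + 3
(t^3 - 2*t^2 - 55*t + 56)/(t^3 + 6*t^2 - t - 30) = (t^3 - 2*t^2 - 55*t + 56)/(t^3 + 6*t^2 - t - 30)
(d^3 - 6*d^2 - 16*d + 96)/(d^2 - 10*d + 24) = d + 4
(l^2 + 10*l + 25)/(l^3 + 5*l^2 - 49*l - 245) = (l + 5)/(l^2 - 49)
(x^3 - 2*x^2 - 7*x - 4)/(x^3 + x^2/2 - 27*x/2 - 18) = 2*(x^2 + 2*x + 1)/(2*x^2 + 9*x + 9)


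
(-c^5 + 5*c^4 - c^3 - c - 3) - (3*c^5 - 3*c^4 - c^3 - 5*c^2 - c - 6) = -4*c^5 + 8*c^4 + 5*c^2 + 3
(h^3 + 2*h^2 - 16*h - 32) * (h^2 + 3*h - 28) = h^5 + 5*h^4 - 38*h^3 - 136*h^2 + 352*h + 896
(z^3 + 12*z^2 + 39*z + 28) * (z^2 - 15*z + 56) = z^5 - 3*z^4 - 85*z^3 + 115*z^2 + 1764*z + 1568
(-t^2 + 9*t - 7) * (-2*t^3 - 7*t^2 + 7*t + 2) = 2*t^5 - 11*t^4 - 56*t^3 + 110*t^2 - 31*t - 14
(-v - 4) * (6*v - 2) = -6*v^2 - 22*v + 8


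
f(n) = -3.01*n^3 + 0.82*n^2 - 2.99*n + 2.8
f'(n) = -9.03*n^2 + 1.64*n - 2.99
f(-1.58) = 21.44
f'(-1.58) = -28.12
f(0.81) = -0.68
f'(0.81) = -7.59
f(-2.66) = 73.21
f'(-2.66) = -71.25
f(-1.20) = 12.77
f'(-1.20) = -17.96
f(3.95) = -181.72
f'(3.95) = -137.40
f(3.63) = -141.22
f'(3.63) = -116.02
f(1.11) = -3.63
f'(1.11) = -12.30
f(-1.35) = 15.74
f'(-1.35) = -21.66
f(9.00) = -2151.98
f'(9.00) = -719.66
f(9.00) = -2151.98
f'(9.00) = -719.66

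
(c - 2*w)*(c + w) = c^2 - c*w - 2*w^2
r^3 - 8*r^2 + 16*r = r*(r - 4)^2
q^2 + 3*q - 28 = (q - 4)*(q + 7)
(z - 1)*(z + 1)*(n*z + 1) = n*z^3 - n*z + z^2 - 1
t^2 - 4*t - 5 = (t - 5)*(t + 1)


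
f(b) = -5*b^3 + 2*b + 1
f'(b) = 2 - 15*b^2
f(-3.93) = 296.63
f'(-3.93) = -229.67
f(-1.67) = 20.95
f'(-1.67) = -39.83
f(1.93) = -31.09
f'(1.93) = -53.87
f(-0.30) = 0.54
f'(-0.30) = 0.65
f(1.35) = -8.60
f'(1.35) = -25.34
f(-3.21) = 159.96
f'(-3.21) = -152.56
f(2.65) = -86.75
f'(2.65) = -103.34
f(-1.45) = 13.34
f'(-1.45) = -29.54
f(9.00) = -3626.00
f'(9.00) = -1213.00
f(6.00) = -1067.00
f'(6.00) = -538.00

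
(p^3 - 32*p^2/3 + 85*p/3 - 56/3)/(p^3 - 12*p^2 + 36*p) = (3*p^3 - 32*p^2 + 85*p - 56)/(3*p*(p^2 - 12*p + 36))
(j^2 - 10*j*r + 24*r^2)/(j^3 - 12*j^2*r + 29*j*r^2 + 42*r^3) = (-j + 4*r)/(-j^2 + 6*j*r + 7*r^2)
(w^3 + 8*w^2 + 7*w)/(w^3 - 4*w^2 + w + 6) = w*(w + 7)/(w^2 - 5*w + 6)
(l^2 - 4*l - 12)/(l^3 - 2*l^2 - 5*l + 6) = (l - 6)/(l^2 - 4*l + 3)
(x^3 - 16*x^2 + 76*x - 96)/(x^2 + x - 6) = (x^2 - 14*x + 48)/(x + 3)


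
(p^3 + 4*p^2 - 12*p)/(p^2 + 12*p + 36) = p*(p - 2)/(p + 6)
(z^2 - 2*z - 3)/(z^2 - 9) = (z + 1)/(z + 3)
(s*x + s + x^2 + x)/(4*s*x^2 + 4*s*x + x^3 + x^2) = (s + x)/(x*(4*s + x))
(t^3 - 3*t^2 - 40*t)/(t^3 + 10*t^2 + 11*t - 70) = t*(t - 8)/(t^2 + 5*t - 14)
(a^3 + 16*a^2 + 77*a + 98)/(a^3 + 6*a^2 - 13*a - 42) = (a + 7)/(a - 3)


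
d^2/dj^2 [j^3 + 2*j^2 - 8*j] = 6*j + 4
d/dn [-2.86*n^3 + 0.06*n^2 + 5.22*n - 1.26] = -8.58*n^2 + 0.12*n + 5.22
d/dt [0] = 0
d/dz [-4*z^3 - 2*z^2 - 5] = 4*z*(-3*z - 1)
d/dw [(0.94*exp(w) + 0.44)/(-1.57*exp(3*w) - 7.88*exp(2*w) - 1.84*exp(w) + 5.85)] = (2.9516*exp(3*w) + 9.4796*exp(2*w) + 6.9344*exp(w) + 6.3086)*exp(w)/(2.4649*exp(6*w) + 24.7432*exp(5*w) + 67.872*exp(4*w) + 10.6294*exp(3*w) - 88.8104*exp(2*w) - 21.528*exp(w) + 34.2225)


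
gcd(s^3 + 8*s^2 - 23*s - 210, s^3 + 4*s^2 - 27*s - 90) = s^2 + s - 30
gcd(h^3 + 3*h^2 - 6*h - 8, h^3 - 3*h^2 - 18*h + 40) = h^2 + 2*h - 8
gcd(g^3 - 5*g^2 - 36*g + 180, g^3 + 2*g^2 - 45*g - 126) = g + 6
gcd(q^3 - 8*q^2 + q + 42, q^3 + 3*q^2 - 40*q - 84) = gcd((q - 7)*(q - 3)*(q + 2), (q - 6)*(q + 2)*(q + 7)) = q + 2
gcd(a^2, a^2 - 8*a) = a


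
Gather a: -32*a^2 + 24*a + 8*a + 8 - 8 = -32*a^2 + 32*a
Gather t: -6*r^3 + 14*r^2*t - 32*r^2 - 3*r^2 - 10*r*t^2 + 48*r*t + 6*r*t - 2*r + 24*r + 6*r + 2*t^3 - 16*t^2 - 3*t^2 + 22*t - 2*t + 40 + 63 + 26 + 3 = -6*r^3 - 35*r^2 + 28*r + 2*t^3 + t^2*(-10*r - 19) + t*(14*r^2 + 54*r + 20) + 132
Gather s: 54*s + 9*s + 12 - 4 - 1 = 63*s + 7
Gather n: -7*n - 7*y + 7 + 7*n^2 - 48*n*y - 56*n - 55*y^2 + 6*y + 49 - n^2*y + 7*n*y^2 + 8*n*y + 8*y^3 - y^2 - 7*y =n^2*(7 - y) + n*(7*y^2 - 40*y - 63) + 8*y^3 - 56*y^2 - 8*y + 56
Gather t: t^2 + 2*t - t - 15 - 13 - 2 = t^2 + t - 30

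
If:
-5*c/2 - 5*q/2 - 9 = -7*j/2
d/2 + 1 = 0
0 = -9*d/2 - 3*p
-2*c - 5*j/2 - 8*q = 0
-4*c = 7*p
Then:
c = -21/4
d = -2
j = -27/137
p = 3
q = 753/548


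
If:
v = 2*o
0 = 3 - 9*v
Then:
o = 1/6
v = 1/3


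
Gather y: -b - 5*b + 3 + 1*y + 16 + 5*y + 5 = -6*b + 6*y + 24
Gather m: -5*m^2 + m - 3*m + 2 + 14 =-5*m^2 - 2*m + 16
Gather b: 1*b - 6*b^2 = -6*b^2 + b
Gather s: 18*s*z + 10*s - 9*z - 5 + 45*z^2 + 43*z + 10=s*(18*z + 10) + 45*z^2 + 34*z + 5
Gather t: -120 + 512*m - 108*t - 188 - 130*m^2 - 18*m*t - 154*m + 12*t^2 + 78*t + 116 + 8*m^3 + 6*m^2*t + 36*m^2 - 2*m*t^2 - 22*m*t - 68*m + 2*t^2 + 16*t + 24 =8*m^3 - 94*m^2 + 290*m + t^2*(14 - 2*m) + t*(6*m^2 - 40*m - 14) - 168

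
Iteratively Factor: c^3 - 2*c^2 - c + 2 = (c - 2)*(c^2 - 1) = (c - 2)*(c + 1)*(c - 1)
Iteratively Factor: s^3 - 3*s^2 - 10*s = (s)*(s^2 - 3*s - 10) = s*(s - 5)*(s + 2)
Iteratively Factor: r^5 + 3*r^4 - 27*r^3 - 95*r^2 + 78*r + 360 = (r + 3)*(r^4 - 27*r^2 - 14*r + 120) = (r - 2)*(r + 3)*(r^3 + 2*r^2 - 23*r - 60) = (r - 2)*(r + 3)^2*(r^2 - r - 20) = (r - 5)*(r - 2)*(r + 3)^2*(r + 4)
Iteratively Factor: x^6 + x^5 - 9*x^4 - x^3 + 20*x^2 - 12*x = (x - 1)*(x^5 + 2*x^4 - 7*x^3 - 8*x^2 + 12*x) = (x - 1)*(x + 3)*(x^4 - x^3 - 4*x^2 + 4*x) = (x - 2)*(x - 1)*(x + 3)*(x^3 + x^2 - 2*x) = (x - 2)*(x - 1)*(x + 2)*(x + 3)*(x^2 - x) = x*(x - 2)*(x - 1)*(x + 2)*(x + 3)*(x - 1)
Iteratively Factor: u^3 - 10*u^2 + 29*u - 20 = (u - 4)*(u^2 - 6*u + 5) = (u - 5)*(u - 4)*(u - 1)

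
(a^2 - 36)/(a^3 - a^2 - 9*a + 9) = (a^2 - 36)/(a^3 - a^2 - 9*a + 9)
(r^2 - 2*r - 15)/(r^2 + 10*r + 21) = (r - 5)/(r + 7)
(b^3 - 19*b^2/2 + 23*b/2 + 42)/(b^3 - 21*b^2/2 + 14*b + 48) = (b - 7)/(b - 8)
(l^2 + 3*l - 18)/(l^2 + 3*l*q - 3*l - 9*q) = (l + 6)/(l + 3*q)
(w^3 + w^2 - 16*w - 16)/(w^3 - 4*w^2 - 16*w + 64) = (w + 1)/(w - 4)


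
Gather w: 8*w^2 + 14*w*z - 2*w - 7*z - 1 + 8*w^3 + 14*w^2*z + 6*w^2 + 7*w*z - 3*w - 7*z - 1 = 8*w^3 + w^2*(14*z + 14) + w*(21*z - 5) - 14*z - 2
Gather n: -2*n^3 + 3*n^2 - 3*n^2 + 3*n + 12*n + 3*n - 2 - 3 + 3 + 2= -2*n^3 + 18*n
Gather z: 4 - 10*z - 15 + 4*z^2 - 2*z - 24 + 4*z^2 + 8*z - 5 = 8*z^2 - 4*z - 40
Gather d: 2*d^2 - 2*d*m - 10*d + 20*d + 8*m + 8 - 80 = 2*d^2 + d*(10 - 2*m) + 8*m - 72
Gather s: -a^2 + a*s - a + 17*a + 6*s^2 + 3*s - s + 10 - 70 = -a^2 + 16*a + 6*s^2 + s*(a + 2) - 60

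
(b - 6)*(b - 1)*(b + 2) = b^3 - 5*b^2 - 8*b + 12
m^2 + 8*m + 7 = (m + 1)*(m + 7)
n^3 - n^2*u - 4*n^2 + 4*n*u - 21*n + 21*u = (n - 7)*(n + 3)*(n - u)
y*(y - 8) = y^2 - 8*y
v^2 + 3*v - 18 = (v - 3)*(v + 6)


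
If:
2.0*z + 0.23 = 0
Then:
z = -0.12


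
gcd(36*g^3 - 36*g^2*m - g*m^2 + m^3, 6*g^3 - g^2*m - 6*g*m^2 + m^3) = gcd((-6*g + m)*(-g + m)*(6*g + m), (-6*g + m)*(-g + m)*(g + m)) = 6*g^2 - 7*g*m + m^2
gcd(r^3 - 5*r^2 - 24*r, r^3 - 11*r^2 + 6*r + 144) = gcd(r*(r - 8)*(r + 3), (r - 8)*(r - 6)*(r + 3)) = r^2 - 5*r - 24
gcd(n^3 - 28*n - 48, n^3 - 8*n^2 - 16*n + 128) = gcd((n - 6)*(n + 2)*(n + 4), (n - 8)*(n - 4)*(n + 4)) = n + 4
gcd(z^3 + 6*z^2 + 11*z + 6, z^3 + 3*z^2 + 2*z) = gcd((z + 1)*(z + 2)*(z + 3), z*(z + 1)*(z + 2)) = z^2 + 3*z + 2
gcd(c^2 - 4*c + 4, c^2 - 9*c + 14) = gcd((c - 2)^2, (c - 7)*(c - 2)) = c - 2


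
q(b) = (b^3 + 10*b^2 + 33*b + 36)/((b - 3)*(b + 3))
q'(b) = (3*b^2 + 20*b + 33)/((b - 3)*(b + 3)) - (b^3 + 10*b^2 + 33*b + 36)/((b - 3)*(b + 3)^2) - (b^3 + 10*b^2 + 33*b + 36)/((b - 3)^2*(b + 3))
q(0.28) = -5.16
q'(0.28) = -4.68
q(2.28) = -46.05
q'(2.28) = -80.02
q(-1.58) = -0.75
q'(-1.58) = -1.00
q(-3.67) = 0.03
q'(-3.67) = 0.06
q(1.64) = -19.24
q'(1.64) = -21.71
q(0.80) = -8.29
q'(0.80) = -7.68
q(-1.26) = -1.12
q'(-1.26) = -1.31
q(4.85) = 37.55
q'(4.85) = -11.27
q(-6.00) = -0.67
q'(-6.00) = 0.48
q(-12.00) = -4.80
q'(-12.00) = 0.81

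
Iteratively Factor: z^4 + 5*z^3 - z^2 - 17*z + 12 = (z - 1)*(z^3 + 6*z^2 + 5*z - 12) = (z - 1)^2*(z^2 + 7*z + 12) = (z - 1)^2*(z + 4)*(z + 3)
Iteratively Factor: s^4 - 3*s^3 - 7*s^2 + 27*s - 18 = (s - 3)*(s^3 - 7*s + 6) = (s - 3)*(s - 1)*(s^2 + s - 6) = (s - 3)*(s - 1)*(s + 3)*(s - 2)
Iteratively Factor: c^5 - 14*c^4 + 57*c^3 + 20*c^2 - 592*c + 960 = (c - 4)*(c^4 - 10*c^3 + 17*c^2 + 88*c - 240) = (c - 4)^2*(c^3 - 6*c^2 - 7*c + 60) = (c - 5)*(c - 4)^2*(c^2 - c - 12) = (c - 5)*(c - 4)^2*(c + 3)*(c - 4)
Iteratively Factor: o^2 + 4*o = (o + 4)*(o)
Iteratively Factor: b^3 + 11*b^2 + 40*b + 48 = (b + 3)*(b^2 + 8*b + 16) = (b + 3)*(b + 4)*(b + 4)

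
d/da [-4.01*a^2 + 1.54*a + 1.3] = 1.54 - 8.02*a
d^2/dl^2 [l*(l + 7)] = 2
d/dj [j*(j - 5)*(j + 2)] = 3*j^2 - 6*j - 10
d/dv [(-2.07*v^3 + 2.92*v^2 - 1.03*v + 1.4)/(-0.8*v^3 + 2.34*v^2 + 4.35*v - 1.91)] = (-2.5078*v^4 - 19.657*v^3 + 30.3333*v^2 - 17.7064*v - 4.1227)/(0.64*v^6 - 3.744*v^5 - 1.4844*v^4 + 23.414*v^3 + 9.9837*v^2 - 16.617*v + 3.6481)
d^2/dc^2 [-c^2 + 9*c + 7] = -2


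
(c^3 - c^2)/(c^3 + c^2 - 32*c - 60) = c^2*(c - 1)/(c^3 + c^2 - 32*c - 60)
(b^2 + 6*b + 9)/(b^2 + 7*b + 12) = (b + 3)/(b + 4)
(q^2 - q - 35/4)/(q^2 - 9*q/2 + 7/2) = (q + 5/2)/(q - 1)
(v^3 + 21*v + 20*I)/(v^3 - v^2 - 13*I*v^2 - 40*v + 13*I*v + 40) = (v^2 + 5*I*v - 4)/(v^2 - v*(1 + 8*I) + 8*I)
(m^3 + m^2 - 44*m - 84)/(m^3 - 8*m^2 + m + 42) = (m + 6)/(m - 3)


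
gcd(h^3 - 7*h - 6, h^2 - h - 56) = 1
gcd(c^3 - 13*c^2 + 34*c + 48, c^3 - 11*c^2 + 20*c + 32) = c^2 - 7*c - 8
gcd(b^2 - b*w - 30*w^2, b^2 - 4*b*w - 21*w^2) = 1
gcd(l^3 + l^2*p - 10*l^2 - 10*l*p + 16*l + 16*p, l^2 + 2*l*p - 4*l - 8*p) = 1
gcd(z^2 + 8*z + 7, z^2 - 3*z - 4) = z + 1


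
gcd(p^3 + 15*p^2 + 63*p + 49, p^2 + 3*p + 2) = p + 1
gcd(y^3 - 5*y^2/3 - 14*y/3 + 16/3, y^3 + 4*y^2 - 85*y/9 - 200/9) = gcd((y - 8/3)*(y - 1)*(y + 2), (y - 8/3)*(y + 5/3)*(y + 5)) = y - 8/3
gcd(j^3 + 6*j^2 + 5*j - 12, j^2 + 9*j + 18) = j + 3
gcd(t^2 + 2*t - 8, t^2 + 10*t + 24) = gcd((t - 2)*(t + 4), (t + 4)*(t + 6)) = t + 4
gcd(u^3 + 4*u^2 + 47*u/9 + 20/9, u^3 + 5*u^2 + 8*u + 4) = u + 1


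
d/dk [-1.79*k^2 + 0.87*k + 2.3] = 0.87 - 3.58*k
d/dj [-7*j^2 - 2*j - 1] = -14*j - 2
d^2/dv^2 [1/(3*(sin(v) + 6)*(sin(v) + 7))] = (-4*sin(v)^4 - 39*sin(v)^3 + 5*sin(v)^2 + 624*sin(v) + 254)/(3*(sin(v) + 6)^3*(sin(v) + 7)^3)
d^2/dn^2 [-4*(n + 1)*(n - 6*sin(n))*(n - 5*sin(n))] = -44*n^2*sin(n) - 44*n*sin(n) + 176*n*cos(n) - 240*n*cos(2*n) - 24*n + 88*sqrt(2)*sin(n + pi/4) - 240*sqrt(2)*sin(2*n + pi/4) - 8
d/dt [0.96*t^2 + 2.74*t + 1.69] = 1.92*t + 2.74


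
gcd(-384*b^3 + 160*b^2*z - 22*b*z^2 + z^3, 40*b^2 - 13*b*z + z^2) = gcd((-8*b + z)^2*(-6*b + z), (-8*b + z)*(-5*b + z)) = -8*b + z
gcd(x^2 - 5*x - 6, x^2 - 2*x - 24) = x - 6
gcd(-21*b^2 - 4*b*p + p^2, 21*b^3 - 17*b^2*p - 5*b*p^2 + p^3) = -21*b^2 - 4*b*p + p^2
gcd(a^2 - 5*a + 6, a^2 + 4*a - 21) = a - 3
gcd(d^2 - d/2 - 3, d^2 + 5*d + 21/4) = d + 3/2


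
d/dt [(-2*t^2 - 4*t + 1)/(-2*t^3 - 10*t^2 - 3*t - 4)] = (-4*t^4 - 16*t^3 - 28*t^2 + 36*t + 19)/(4*t^6 + 40*t^5 + 112*t^4 + 76*t^3 + 89*t^2 + 24*t + 16)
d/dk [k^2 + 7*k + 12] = 2*k + 7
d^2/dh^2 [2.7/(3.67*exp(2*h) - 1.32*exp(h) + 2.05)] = ((3.564 - 39.636*exp(h))*(3.67*exp(2*h) - 1.32*exp(h) + 2.05) + 2.7*(7.34*exp(h) - 1.32)*(14.68*exp(h) - 2.64)*exp(h))*exp(h)/(3.67*exp(2*h) - 1.32*exp(h) + 2.05)^3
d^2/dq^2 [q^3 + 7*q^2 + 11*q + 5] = 6*q + 14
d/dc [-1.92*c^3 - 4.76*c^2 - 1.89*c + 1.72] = -5.76*c^2 - 9.52*c - 1.89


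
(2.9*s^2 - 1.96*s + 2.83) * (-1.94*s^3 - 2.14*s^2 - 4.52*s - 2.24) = -5.626*s^5 - 2.4036*s^4 - 14.4038*s^3 - 3.693*s^2 - 8.4012*s - 6.3392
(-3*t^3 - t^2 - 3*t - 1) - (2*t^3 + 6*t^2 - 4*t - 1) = -5*t^3 - 7*t^2 + t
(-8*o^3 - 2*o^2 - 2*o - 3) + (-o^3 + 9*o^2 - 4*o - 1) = -9*o^3 + 7*o^2 - 6*o - 4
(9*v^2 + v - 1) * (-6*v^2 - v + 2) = -54*v^4 - 15*v^3 + 23*v^2 + 3*v - 2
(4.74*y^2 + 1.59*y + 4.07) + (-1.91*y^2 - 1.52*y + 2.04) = 2.83*y^2 + 0.0700000000000001*y + 6.11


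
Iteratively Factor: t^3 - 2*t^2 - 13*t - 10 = (t - 5)*(t^2 + 3*t + 2) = (t - 5)*(t + 2)*(t + 1)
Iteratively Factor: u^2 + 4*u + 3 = (u + 1)*(u + 3)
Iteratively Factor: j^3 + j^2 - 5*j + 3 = (j + 3)*(j^2 - 2*j + 1) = (j - 1)*(j + 3)*(j - 1)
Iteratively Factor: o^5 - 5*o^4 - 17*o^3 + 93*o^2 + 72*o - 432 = (o - 4)*(o^4 - o^3 - 21*o^2 + 9*o + 108) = (o - 4)^2*(o^3 + 3*o^2 - 9*o - 27) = (o - 4)^2*(o - 3)*(o^2 + 6*o + 9) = (o - 4)^2*(o - 3)*(o + 3)*(o + 3)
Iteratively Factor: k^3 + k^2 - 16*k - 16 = (k + 1)*(k^2 - 16) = (k + 1)*(k + 4)*(k - 4)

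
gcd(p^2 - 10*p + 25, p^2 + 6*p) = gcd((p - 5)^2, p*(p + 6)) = 1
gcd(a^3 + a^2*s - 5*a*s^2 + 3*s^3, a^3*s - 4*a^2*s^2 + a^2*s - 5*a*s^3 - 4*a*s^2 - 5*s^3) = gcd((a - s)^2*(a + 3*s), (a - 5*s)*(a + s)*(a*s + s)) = 1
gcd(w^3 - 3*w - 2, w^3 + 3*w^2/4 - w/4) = w + 1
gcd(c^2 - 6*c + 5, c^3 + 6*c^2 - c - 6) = c - 1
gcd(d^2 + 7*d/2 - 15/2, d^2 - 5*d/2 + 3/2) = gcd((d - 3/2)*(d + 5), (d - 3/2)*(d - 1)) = d - 3/2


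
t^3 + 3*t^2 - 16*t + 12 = (t - 2)*(t - 1)*(t + 6)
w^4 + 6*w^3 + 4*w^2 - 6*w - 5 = (w - 1)*(w + 1)^2*(w + 5)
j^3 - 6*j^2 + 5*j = j*(j - 5)*(j - 1)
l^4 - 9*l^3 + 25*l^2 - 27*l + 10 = (l - 5)*(l - 2)*(l - 1)^2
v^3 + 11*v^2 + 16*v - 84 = (v - 2)*(v + 6)*(v + 7)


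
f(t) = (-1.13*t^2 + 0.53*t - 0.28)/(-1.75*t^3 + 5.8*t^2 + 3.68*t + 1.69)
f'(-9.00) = -0.01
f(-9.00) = -0.06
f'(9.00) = -0.02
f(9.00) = 0.11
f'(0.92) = -0.08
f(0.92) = -0.09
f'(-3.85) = -0.02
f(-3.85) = -0.11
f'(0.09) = 0.42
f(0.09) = -0.12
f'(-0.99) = -0.33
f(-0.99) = -0.35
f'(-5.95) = -0.01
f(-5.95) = -0.08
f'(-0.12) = 1.05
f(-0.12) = -0.27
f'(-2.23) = -0.06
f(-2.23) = -0.17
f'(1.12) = -0.09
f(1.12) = -0.10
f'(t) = (0.53 - 2.26*t)/(-1.75*t^3 + 5.8*t^2 + 3.68*t + 1.69) + (-1.13*t^2 + 0.53*t - 0.28)*(5.25*t^2 - 11.6*t - 3.68)/(-1.75*t^3 + 5.8*t^2 + 3.68*t + 1.69)^2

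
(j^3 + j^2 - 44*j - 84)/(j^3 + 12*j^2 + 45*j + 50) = (j^2 - j - 42)/(j^2 + 10*j + 25)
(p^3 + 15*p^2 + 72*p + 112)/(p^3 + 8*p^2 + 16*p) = (p + 7)/p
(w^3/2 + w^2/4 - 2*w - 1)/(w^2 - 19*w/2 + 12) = (2*w^3 + w^2 - 8*w - 4)/(2*(2*w^2 - 19*w + 24))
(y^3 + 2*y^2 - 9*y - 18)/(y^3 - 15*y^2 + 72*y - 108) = (y^2 + 5*y + 6)/(y^2 - 12*y + 36)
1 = 1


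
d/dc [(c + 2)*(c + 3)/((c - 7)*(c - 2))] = 2*(-7*c^2 + 8*c + 62)/(c^4 - 18*c^3 + 109*c^2 - 252*c + 196)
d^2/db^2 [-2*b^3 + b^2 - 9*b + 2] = 2 - 12*b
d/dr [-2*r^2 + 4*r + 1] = 4 - 4*r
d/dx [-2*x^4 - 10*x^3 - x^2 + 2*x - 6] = -8*x^3 - 30*x^2 - 2*x + 2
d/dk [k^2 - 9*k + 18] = 2*k - 9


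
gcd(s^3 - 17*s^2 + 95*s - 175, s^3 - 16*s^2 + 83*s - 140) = s^2 - 12*s + 35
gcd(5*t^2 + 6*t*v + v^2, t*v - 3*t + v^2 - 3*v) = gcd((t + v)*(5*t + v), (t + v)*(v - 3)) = t + v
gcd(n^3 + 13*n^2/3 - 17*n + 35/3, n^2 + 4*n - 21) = n + 7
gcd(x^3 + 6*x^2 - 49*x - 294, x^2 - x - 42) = x^2 - x - 42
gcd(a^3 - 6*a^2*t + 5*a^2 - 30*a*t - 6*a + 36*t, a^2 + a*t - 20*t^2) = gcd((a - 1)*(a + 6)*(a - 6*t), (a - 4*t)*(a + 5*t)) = 1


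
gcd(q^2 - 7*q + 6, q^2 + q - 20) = 1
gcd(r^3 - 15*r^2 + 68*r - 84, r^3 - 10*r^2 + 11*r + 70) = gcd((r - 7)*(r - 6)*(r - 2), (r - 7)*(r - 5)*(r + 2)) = r - 7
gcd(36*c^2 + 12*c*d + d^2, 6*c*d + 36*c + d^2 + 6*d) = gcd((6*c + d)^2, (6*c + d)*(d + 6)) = 6*c + d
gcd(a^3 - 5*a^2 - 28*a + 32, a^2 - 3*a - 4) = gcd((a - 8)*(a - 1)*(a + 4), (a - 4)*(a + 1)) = 1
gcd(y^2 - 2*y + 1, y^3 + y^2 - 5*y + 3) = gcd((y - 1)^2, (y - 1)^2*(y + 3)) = y^2 - 2*y + 1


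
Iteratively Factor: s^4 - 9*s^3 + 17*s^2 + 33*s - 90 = (s + 2)*(s^3 - 11*s^2 + 39*s - 45) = (s - 5)*(s + 2)*(s^2 - 6*s + 9) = (s - 5)*(s - 3)*(s + 2)*(s - 3)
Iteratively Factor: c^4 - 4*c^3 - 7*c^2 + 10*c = (c)*(c^3 - 4*c^2 - 7*c + 10) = c*(c - 5)*(c^2 + c - 2) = c*(c - 5)*(c + 2)*(c - 1)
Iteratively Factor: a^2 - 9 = (a - 3)*(a + 3)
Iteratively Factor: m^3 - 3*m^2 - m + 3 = (m - 1)*(m^2 - 2*m - 3) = (m - 3)*(m - 1)*(m + 1)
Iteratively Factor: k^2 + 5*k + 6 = (k + 2)*(k + 3)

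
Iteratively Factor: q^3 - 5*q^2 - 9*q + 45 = (q - 5)*(q^2 - 9) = (q - 5)*(q - 3)*(q + 3)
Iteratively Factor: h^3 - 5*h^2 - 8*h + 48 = (h - 4)*(h^2 - h - 12) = (h - 4)^2*(h + 3)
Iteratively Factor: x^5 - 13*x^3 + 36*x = (x - 2)*(x^4 + 2*x^3 - 9*x^2 - 18*x) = (x - 2)*(x + 2)*(x^3 - 9*x) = (x - 3)*(x - 2)*(x + 2)*(x^2 + 3*x) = (x - 3)*(x - 2)*(x + 2)*(x + 3)*(x)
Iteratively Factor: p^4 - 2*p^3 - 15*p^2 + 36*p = (p - 3)*(p^3 + p^2 - 12*p) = (p - 3)*(p + 4)*(p^2 - 3*p) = p*(p - 3)*(p + 4)*(p - 3)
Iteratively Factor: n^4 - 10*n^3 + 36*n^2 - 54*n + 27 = (n - 3)*(n^3 - 7*n^2 + 15*n - 9) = (n - 3)*(n - 1)*(n^2 - 6*n + 9) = (n - 3)^2*(n - 1)*(n - 3)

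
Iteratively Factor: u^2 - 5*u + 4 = (u - 4)*(u - 1)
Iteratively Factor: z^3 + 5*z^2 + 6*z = (z + 2)*(z^2 + 3*z) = z*(z + 2)*(z + 3)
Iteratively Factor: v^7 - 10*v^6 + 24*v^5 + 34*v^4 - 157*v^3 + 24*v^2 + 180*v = (v + 2)*(v^6 - 12*v^5 + 48*v^4 - 62*v^3 - 33*v^2 + 90*v) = (v - 5)*(v + 2)*(v^5 - 7*v^4 + 13*v^3 + 3*v^2 - 18*v) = (v - 5)*(v - 2)*(v + 2)*(v^4 - 5*v^3 + 3*v^2 + 9*v) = (v - 5)*(v - 3)*(v - 2)*(v + 2)*(v^3 - 2*v^2 - 3*v) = (v - 5)*(v - 3)^2*(v - 2)*(v + 2)*(v^2 + v) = v*(v - 5)*(v - 3)^2*(v - 2)*(v + 2)*(v + 1)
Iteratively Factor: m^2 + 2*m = (m)*(m + 2)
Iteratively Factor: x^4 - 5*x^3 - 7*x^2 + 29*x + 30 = (x - 5)*(x^3 - 7*x - 6) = (x - 5)*(x + 2)*(x^2 - 2*x - 3) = (x - 5)*(x - 3)*(x + 2)*(x + 1)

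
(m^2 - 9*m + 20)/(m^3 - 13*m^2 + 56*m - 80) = 1/(m - 4)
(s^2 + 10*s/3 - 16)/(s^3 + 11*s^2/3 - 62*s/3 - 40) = (3*s - 8)/(3*s^2 - 7*s - 20)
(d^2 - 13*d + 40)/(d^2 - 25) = (d - 8)/(d + 5)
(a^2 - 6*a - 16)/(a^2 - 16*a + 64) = (a + 2)/(a - 8)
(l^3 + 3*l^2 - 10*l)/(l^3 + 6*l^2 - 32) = l*(l + 5)/(l^2 + 8*l + 16)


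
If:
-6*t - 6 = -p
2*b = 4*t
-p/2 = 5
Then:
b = -16/3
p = -10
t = -8/3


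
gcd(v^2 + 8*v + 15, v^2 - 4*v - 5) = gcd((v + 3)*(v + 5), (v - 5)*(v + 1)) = 1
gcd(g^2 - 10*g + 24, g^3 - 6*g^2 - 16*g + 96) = g^2 - 10*g + 24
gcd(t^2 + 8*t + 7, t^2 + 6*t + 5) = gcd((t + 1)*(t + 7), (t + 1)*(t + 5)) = t + 1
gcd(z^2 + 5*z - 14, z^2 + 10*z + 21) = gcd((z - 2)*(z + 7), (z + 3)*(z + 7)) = z + 7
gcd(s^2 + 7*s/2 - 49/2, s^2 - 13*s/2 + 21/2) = s - 7/2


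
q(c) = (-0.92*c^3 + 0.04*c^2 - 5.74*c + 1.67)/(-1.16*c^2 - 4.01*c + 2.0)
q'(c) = (2.32*c + 4.01)*(-0.92*c^3 + 0.04*c^2 - 5.74*c + 1.67)/(-1.16*c^2 - 4.01*c + 2.0)^2 + (-2.76*c^2 + 0.08*c - 5.74)/(-1.16*c^2 - 4.01*c + 2.0) = (1.0672*c^4 + 7.3784*c^3 - 12.3388*c^2 + 4.0344*c - 4.7833)/(1.3456*c^4 + 9.3032*c^3 + 11.4401*c^2 - 16.04*c + 4.0)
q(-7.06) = -13.38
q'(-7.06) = -0.78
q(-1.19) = 1.97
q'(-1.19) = -1.42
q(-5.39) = -17.63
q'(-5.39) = -6.29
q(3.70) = 2.29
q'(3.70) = 0.50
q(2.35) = 1.70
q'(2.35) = 0.34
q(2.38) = 1.71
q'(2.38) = 0.34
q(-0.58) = 1.32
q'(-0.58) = -0.81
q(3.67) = 2.27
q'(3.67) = 0.50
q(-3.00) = 12.28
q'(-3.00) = -18.68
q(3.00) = 1.96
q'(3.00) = 0.43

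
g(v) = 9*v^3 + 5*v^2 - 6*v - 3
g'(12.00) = 4002.00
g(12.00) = 16197.00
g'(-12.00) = 3762.00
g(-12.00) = -14763.00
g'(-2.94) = 197.98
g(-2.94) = -170.85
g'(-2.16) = 98.37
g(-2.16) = -57.41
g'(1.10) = 37.67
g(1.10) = 8.43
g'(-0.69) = -0.05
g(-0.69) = 0.56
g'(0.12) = -4.41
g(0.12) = -3.63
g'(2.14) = 139.05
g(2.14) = 95.26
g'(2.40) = 173.52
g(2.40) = 135.82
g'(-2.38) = 123.14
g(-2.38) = -81.73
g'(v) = 27*v^2 + 10*v - 6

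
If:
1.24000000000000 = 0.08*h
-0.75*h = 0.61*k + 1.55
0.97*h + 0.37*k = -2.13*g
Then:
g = -3.31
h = 15.50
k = -21.60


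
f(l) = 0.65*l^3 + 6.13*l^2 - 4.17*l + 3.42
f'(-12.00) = 129.51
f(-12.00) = -187.02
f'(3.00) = 50.16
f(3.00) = 63.63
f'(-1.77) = -19.76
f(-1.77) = 26.40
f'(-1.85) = -20.18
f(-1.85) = 28.00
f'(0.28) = -0.58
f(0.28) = 2.75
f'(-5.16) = -15.51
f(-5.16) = 98.85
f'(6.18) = 146.07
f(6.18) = 365.19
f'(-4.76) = -18.35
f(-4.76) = 92.06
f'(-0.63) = -11.12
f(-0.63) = 8.32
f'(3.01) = 50.40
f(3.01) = 64.13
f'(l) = 1.95*l^2 + 12.26*l - 4.17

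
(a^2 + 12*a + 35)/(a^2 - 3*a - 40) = (a + 7)/(a - 8)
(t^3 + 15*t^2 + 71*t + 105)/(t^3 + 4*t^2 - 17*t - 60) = (t + 7)/(t - 4)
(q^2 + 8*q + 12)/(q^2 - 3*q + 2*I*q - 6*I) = (q^2 + 8*q + 12)/(q^2 + q*(-3 + 2*I) - 6*I)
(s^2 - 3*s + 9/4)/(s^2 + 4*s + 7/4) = (4*s^2 - 12*s + 9)/(4*s^2 + 16*s + 7)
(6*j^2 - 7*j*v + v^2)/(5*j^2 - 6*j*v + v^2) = (-6*j + v)/(-5*j + v)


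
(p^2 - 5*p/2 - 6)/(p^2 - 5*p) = (p^2 - 5*p/2 - 6)/(p*(p - 5))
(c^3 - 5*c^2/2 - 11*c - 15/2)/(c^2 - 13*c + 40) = (2*c^2 + 5*c + 3)/(2*(c - 8))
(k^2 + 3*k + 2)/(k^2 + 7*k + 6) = (k + 2)/(k + 6)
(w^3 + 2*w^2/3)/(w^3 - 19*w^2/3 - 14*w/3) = w/(w - 7)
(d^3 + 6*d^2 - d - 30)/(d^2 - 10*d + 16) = (d^2 + 8*d + 15)/(d - 8)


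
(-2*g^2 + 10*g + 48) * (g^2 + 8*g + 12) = -2*g^4 - 6*g^3 + 104*g^2 + 504*g + 576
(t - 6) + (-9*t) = -8*t - 6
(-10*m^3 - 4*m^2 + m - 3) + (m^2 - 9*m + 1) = -10*m^3 - 3*m^2 - 8*m - 2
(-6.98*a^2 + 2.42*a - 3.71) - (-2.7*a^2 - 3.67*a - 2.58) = -4.28*a^2 + 6.09*a - 1.13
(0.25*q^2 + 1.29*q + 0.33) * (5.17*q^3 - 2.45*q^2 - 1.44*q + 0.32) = 1.2925*q^5 + 6.0568*q^4 - 1.8144*q^3 - 2.5861*q^2 - 0.0624*q + 0.1056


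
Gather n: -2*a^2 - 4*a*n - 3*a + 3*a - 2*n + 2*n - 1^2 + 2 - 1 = -2*a^2 - 4*a*n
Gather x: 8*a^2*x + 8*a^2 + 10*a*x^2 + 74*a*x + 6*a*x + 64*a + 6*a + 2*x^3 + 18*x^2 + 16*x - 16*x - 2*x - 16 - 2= 8*a^2 + 70*a + 2*x^3 + x^2*(10*a + 18) + x*(8*a^2 + 80*a - 2) - 18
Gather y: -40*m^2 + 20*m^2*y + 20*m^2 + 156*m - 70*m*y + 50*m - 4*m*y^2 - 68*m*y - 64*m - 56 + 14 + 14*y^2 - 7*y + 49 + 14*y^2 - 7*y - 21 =-20*m^2 + 142*m + y^2*(28 - 4*m) + y*(20*m^2 - 138*m - 14) - 14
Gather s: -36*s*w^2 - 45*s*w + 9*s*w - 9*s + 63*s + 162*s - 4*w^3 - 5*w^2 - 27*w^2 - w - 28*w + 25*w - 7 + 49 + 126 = s*(-36*w^2 - 36*w + 216) - 4*w^3 - 32*w^2 - 4*w + 168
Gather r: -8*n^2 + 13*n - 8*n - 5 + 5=-8*n^2 + 5*n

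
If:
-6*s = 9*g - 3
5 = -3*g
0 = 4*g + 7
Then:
No Solution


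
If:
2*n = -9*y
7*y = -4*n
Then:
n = 0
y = 0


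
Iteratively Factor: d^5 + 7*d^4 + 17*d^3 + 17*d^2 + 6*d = (d)*(d^4 + 7*d^3 + 17*d^2 + 17*d + 6) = d*(d + 3)*(d^3 + 4*d^2 + 5*d + 2) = d*(d + 1)*(d + 3)*(d^2 + 3*d + 2) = d*(d + 1)*(d + 2)*(d + 3)*(d + 1)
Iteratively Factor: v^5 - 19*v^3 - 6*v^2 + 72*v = (v + 3)*(v^4 - 3*v^3 - 10*v^2 + 24*v) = (v - 2)*(v + 3)*(v^3 - v^2 - 12*v) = (v - 2)*(v + 3)^2*(v^2 - 4*v) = v*(v - 2)*(v + 3)^2*(v - 4)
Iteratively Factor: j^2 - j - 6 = (j - 3)*(j + 2)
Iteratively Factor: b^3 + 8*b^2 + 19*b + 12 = (b + 3)*(b^2 + 5*b + 4) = (b + 3)*(b + 4)*(b + 1)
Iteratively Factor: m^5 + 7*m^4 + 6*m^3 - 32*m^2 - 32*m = (m + 1)*(m^4 + 6*m^3 - 32*m) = (m + 1)*(m + 4)*(m^3 + 2*m^2 - 8*m) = (m + 1)*(m + 4)^2*(m^2 - 2*m) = (m - 2)*(m + 1)*(m + 4)^2*(m)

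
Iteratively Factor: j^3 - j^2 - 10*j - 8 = (j - 4)*(j^2 + 3*j + 2) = (j - 4)*(j + 1)*(j + 2)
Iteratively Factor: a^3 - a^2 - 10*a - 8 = (a + 1)*(a^2 - 2*a - 8) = (a + 1)*(a + 2)*(a - 4)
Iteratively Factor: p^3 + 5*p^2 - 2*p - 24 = (p - 2)*(p^2 + 7*p + 12) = (p - 2)*(p + 3)*(p + 4)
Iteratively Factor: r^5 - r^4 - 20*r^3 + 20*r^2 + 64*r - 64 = (r - 4)*(r^4 + 3*r^3 - 8*r^2 - 12*r + 16) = (r - 4)*(r - 2)*(r^3 + 5*r^2 + 2*r - 8) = (r - 4)*(r - 2)*(r - 1)*(r^2 + 6*r + 8) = (r - 4)*(r - 2)*(r - 1)*(r + 2)*(r + 4)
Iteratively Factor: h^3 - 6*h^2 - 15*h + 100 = (h - 5)*(h^2 - h - 20) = (h - 5)*(h + 4)*(h - 5)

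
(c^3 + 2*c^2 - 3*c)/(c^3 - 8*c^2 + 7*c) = (c + 3)/(c - 7)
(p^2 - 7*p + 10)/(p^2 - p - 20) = (p - 2)/(p + 4)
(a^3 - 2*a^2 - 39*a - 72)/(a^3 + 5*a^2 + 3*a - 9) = (a - 8)/(a - 1)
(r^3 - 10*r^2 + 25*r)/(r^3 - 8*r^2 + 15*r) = (r - 5)/(r - 3)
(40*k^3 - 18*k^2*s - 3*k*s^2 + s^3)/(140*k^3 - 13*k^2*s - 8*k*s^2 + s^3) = (-2*k + s)/(-7*k + s)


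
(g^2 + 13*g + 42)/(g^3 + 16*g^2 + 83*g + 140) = (g + 6)/(g^2 + 9*g + 20)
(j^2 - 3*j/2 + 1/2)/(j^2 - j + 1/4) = 2*(j - 1)/(2*j - 1)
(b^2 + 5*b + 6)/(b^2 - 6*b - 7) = (b^2 + 5*b + 6)/(b^2 - 6*b - 7)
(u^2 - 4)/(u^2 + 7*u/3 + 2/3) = 3*(u - 2)/(3*u + 1)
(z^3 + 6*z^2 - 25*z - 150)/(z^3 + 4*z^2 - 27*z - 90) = (z + 5)/(z + 3)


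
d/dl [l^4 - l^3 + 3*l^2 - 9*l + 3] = 4*l^3 - 3*l^2 + 6*l - 9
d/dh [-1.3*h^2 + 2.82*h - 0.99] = 2.82 - 2.6*h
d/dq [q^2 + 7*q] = 2*q + 7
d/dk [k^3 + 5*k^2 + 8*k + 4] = 3*k^2 + 10*k + 8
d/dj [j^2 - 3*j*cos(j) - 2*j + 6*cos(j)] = 3*j*sin(j) + 2*j - 6*sin(j) - 3*cos(j) - 2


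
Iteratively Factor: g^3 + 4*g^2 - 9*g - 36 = (g - 3)*(g^2 + 7*g + 12) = (g - 3)*(g + 3)*(g + 4)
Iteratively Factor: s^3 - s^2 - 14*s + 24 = (s - 3)*(s^2 + 2*s - 8) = (s - 3)*(s + 4)*(s - 2)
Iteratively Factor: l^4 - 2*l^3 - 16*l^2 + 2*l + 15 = (l - 1)*(l^3 - l^2 - 17*l - 15) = (l - 1)*(l + 1)*(l^2 - 2*l - 15) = (l - 1)*(l + 1)*(l + 3)*(l - 5)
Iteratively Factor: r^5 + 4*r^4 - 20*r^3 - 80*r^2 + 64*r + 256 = (r + 4)*(r^4 - 20*r^2 + 64) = (r - 2)*(r + 4)*(r^3 + 2*r^2 - 16*r - 32) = (r - 4)*(r - 2)*(r + 4)*(r^2 + 6*r + 8) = (r - 4)*(r - 2)*(r + 2)*(r + 4)*(r + 4)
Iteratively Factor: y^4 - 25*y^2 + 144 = (y + 4)*(y^3 - 4*y^2 - 9*y + 36) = (y - 4)*(y + 4)*(y^2 - 9) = (y - 4)*(y - 3)*(y + 4)*(y + 3)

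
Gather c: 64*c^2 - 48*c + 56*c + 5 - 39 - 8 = 64*c^2 + 8*c - 42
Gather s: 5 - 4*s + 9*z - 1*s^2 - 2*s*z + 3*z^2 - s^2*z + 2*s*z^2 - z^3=s^2*(-z - 1) + s*(2*z^2 - 2*z - 4) - z^3 + 3*z^2 + 9*z + 5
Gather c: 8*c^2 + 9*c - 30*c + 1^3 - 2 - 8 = 8*c^2 - 21*c - 9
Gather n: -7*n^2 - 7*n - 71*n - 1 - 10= -7*n^2 - 78*n - 11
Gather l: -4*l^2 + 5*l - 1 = -4*l^2 + 5*l - 1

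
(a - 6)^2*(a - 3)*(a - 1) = a^4 - 16*a^3 + 87*a^2 - 180*a + 108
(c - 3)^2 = c^2 - 6*c + 9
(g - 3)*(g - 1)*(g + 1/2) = g^3 - 7*g^2/2 + g + 3/2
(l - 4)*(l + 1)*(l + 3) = l^3 - 13*l - 12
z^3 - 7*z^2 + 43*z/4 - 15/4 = (z - 5)*(z - 3/2)*(z - 1/2)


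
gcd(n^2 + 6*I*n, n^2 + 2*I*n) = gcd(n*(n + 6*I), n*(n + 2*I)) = n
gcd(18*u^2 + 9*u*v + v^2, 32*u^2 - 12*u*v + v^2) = 1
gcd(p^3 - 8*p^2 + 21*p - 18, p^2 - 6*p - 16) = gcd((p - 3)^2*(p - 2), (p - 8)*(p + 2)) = 1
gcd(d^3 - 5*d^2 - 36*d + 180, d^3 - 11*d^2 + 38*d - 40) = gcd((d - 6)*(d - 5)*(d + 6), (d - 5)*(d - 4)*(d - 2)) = d - 5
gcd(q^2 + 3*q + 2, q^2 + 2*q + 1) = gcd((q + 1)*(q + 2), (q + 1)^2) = q + 1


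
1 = 1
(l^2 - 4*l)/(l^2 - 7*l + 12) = l/(l - 3)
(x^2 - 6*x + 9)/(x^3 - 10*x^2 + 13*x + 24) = (x - 3)/(x^2 - 7*x - 8)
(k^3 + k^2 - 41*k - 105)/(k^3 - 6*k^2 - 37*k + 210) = (k^2 + 8*k + 15)/(k^2 + k - 30)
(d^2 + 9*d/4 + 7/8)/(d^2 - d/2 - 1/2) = (d + 7/4)/(d - 1)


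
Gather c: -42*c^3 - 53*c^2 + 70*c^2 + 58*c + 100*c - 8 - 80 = -42*c^3 + 17*c^2 + 158*c - 88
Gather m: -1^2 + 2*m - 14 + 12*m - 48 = 14*m - 63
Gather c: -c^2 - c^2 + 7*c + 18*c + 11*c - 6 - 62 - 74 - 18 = -2*c^2 + 36*c - 160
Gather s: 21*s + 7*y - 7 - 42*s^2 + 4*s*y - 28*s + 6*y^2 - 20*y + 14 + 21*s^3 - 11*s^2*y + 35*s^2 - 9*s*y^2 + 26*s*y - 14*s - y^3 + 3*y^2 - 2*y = 21*s^3 + s^2*(-11*y - 7) + s*(-9*y^2 + 30*y - 21) - y^3 + 9*y^2 - 15*y + 7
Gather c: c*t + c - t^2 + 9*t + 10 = c*(t + 1) - t^2 + 9*t + 10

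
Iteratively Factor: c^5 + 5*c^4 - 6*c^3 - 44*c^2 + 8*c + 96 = (c + 4)*(c^4 + c^3 - 10*c^2 - 4*c + 24) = (c + 2)*(c + 4)*(c^3 - c^2 - 8*c + 12) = (c - 2)*(c + 2)*(c + 4)*(c^2 + c - 6) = (c - 2)^2*(c + 2)*(c + 4)*(c + 3)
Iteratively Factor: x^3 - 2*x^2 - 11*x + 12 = (x + 3)*(x^2 - 5*x + 4) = (x - 4)*(x + 3)*(x - 1)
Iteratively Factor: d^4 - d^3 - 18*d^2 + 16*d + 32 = (d - 4)*(d^3 + 3*d^2 - 6*d - 8) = (d - 4)*(d - 2)*(d^2 + 5*d + 4) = (d - 4)*(d - 2)*(d + 1)*(d + 4)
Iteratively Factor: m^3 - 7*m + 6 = (m + 3)*(m^2 - 3*m + 2) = (m - 2)*(m + 3)*(m - 1)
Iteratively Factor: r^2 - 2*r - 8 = (r + 2)*(r - 4)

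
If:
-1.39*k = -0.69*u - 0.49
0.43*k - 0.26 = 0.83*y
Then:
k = 1.93023255813953*y + 0.604651162790698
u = 3.88843950117964*y + 0.507920458375463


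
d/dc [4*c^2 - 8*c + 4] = 8*c - 8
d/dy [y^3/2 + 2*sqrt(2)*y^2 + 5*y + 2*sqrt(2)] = 3*y^2/2 + 4*sqrt(2)*y + 5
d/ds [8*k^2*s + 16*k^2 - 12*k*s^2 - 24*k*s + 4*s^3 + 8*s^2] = 8*k^2 - 24*k*s - 24*k + 12*s^2 + 16*s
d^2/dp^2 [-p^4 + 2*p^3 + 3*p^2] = -12*p^2 + 12*p + 6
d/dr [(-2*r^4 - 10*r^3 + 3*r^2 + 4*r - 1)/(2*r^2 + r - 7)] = (-8*r^5 - 26*r^4 + 36*r^3 + 205*r^2 - 38*r - 27)/(4*r^4 + 4*r^3 - 27*r^2 - 14*r + 49)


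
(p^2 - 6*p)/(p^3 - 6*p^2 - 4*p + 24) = p/(p^2 - 4)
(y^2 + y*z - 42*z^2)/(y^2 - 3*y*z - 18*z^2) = (y + 7*z)/(y + 3*z)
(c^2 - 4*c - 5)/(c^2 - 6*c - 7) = (c - 5)/(c - 7)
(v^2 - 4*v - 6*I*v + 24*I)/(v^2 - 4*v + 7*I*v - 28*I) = (v - 6*I)/(v + 7*I)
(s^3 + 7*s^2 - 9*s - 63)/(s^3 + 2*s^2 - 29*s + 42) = (s + 3)/(s - 2)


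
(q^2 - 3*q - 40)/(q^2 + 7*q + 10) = (q - 8)/(q + 2)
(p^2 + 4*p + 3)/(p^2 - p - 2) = (p + 3)/(p - 2)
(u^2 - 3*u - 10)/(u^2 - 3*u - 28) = (-u^2 + 3*u + 10)/(-u^2 + 3*u + 28)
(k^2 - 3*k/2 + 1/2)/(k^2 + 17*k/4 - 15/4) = 2*(2*k^2 - 3*k + 1)/(4*k^2 + 17*k - 15)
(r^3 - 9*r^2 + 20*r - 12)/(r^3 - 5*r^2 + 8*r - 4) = (r - 6)/(r - 2)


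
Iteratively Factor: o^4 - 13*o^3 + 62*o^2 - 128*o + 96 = (o - 4)*(o^3 - 9*o^2 + 26*o - 24) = (o - 4)*(o - 3)*(o^2 - 6*o + 8) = (o - 4)^2*(o - 3)*(o - 2)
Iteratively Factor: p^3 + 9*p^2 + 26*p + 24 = (p + 3)*(p^2 + 6*p + 8) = (p + 3)*(p + 4)*(p + 2)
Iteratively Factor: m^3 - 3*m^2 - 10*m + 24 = (m - 2)*(m^2 - m - 12) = (m - 2)*(m + 3)*(m - 4)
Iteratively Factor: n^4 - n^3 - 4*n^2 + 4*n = (n)*(n^3 - n^2 - 4*n + 4) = n*(n - 2)*(n^2 + n - 2) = n*(n - 2)*(n + 2)*(n - 1)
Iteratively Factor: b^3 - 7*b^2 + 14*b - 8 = (b - 1)*(b^2 - 6*b + 8) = (b - 2)*(b - 1)*(b - 4)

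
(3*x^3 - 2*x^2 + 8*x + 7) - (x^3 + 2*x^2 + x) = 2*x^3 - 4*x^2 + 7*x + 7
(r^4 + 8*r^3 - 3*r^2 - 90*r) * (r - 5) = r^5 + 3*r^4 - 43*r^3 - 75*r^2 + 450*r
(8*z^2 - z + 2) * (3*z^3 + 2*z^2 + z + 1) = 24*z^5 + 13*z^4 + 12*z^3 + 11*z^2 + z + 2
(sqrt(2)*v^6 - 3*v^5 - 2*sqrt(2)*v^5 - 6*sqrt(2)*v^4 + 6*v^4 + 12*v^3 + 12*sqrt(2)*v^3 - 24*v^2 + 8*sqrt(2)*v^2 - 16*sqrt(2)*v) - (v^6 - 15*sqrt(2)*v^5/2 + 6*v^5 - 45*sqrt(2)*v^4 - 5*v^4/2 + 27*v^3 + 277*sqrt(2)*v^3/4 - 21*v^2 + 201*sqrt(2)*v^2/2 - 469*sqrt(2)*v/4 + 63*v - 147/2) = -v^6 + sqrt(2)*v^6 - 9*v^5 + 11*sqrt(2)*v^5/2 + 17*v^4/2 + 39*sqrt(2)*v^4 - 229*sqrt(2)*v^3/4 - 15*v^3 - 185*sqrt(2)*v^2/2 - 3*v^2 - 63*v + 405*sqrt(2)*v/4 + 147/2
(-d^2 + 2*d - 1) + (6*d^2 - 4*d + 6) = 5*d^2 - 2*d + 5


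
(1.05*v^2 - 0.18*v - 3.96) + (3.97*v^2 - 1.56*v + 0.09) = 5.02*v^2 - 1.74*v - 3.87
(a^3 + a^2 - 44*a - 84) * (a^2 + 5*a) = a^5 + 6*a^4 - 39*a^3 - 304*a^2 - 420*a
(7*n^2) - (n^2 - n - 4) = 6*n^2 + n + 4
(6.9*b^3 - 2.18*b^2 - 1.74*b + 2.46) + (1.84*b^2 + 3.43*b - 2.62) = 6.9*b^3 - 0.34*b^2 + 1.69*b - 0.16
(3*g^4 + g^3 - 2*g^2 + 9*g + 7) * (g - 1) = 3*g^5 - 2*g^4 - 3*g^3 + 11*g^2 - 2*g - 7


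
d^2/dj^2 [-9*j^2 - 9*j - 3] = -18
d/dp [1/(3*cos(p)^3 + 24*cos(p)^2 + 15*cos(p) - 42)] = (3*cos(p)^2 + 16*cos(p) + 5)*sin(p)/(3*(cos(p)^3 + 8*cos(p)^2 + 5*cos(p) - 14)^2)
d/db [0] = 0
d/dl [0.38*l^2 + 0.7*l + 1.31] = 0.76*l + 0.7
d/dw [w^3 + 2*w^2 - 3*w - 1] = 3*w^2 + 4*w - 3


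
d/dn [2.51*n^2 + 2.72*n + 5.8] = 5.02*n + 2.72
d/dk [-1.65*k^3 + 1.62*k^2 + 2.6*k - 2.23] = -4.95*k^2 + 3.24*k + 2.6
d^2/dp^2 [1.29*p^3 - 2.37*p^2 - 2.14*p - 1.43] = 7.74*p - 4.74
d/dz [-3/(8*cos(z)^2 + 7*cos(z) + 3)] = -3*(16*cos(z) + 7)*sin(z)/(8*cos(z)^2 + 7*cos(z) + 3)^2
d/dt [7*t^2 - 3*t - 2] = 14*t - 3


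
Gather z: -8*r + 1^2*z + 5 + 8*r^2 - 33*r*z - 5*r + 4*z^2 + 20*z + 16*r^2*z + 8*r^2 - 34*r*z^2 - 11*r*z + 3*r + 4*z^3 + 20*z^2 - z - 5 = 16*r^2 - 10*r + 4*z^3 + z^2*(24 - 34*r) + z*(16*r^2 - 44*r + 20)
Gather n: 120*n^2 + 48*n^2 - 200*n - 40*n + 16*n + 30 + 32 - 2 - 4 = 168*n^2 - 224*n + 56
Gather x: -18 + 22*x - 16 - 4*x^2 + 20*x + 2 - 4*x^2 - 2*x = -8*x^2 + 40*x - 32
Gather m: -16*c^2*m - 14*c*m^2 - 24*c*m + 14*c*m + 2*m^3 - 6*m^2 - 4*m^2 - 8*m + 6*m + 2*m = 2*m^3 + m^2*(-14*c - 10) + m*(-16*c^2 - 10*c)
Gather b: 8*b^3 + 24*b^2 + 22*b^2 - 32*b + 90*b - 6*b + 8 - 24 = 8*b^3 + 46*b^2 + 52*b - 16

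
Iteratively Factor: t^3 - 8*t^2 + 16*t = (t - 4)*(t^2 - 4*t) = (t - 4)^2*(t)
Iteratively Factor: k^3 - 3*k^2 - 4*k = (k)*(k^2 - 3*k - 4) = k*(k + 1)*(k - 4)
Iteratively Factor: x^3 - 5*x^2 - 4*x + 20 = (x + 2)*(x^2 - 7*x + 10) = (x - 2)*(x + 2)*(x - 5)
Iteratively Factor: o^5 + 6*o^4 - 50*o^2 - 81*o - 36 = (o - 3)*(o^4 + 9*o^3 + 27*o^2 + 31*o + 12) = (o - 3)*(o + 1)*(o^3 + 8*o^2 + 19*o + 12) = (o - 3)*(o + 1)*(o + 4)*(o^2 + 4*o + 3) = (o - 3)*(o + 1)^2*(o + 4)*(o + 3)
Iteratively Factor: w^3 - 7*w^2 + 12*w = (w)*(w^2 - 7*w + 12) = w*(w - 4)*(w - 3)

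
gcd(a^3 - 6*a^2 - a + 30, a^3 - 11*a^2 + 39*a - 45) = a^2 - 8*a + 15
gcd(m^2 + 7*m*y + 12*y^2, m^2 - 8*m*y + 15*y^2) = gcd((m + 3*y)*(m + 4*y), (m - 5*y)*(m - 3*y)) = 1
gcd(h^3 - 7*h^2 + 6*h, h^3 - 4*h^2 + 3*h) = h^2 - h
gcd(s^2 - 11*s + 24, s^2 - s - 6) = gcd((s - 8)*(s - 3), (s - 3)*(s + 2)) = s - 3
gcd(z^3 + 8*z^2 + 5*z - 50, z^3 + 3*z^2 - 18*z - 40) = z + 5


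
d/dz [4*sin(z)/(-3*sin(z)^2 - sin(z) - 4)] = 4*(3*sin(z)^2 - 4)*cos(z)/(3*sin(z)^2 + sin(z) + 4)^2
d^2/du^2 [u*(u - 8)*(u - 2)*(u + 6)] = 12*u^2 - 24*u - 88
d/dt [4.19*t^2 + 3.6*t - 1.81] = 8.38*t + 3.6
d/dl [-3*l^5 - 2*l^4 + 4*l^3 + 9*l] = -15*l^4 - 8*l^3 + 12*l^2 + 9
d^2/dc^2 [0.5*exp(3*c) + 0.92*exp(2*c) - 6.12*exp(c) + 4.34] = (4.5*exp(2*c) + 3.68*exp(c) - 6.12)*exp(c)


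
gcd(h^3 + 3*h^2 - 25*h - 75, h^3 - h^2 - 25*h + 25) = h^2 - 25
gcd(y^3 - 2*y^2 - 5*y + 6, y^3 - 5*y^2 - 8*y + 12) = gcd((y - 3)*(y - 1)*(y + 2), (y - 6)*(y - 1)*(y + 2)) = y^2 + y - 2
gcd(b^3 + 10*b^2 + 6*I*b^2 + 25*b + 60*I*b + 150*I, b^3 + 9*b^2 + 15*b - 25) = b^2 + 10*b + 25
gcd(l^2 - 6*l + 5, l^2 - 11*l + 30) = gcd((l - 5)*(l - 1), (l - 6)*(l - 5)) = l - 5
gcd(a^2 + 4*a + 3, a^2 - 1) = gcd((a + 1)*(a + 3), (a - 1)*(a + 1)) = a + 1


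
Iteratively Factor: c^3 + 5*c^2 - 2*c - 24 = (c + 3)*(c^2 + 2*c - 8) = (c + 3)*(c + 4)*(c - 2)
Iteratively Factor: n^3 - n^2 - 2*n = (n + 1)*(n^2 - 2*n) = n*(n + 1)*(n - 2)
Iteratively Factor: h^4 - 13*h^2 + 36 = (h + 3)*(h^3 - 3*h^2 - 4*h + 12) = (h + 2)*(h + 3)*(h^2 - 5*h + 6) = (h - 2)*(h + 2)*(h + 3)*(h - 3)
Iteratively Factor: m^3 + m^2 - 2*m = (m + 2)*(m^2 - m) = m*(m + 2)*(m - 1)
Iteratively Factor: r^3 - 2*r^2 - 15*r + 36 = (r - 3)*(r^2 + r - 12) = (r - 3)*(r + 4)*(r - 3)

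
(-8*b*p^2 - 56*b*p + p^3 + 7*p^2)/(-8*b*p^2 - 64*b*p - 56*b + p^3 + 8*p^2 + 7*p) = p/(p + 1)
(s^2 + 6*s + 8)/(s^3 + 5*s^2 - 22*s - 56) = (s + 4)/(s^2 + 3*s - 28)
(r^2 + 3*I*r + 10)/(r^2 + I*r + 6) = (r + 5*I)/(r + 3*I)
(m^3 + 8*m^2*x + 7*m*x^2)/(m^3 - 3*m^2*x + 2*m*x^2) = (m^2 + 8*m*x + 7*x^2)/(m^2 - 3*m*x + 2*x^2)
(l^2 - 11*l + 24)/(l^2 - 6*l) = (l^2 - 11*l + 24)/(l*(l - 6))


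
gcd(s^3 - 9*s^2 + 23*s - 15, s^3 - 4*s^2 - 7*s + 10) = s^2 - 6*s + 5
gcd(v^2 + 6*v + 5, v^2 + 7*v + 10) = v + 5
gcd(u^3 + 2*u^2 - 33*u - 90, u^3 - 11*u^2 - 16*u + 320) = u + 5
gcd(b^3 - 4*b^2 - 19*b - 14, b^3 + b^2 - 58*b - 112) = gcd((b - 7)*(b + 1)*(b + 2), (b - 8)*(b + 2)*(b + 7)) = b + 2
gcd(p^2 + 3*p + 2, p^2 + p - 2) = p + 2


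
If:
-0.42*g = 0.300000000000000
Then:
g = -0.71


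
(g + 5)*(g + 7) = g^2 + 12*g + 35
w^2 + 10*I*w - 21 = (w + 3*I)*(w + 7*I)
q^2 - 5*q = q*(q - 5)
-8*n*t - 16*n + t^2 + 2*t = (-8*n + t)*(t + 2)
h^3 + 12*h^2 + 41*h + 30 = (h + 1)*(h + 5)*(h + 6)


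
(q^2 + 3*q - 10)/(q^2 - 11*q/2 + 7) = 2*(q + 5)/(2*q - 7)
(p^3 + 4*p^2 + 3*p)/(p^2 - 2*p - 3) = p*(p + 3)/(p - 3)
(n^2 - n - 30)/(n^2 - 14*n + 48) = (n + 5)/(n - 8)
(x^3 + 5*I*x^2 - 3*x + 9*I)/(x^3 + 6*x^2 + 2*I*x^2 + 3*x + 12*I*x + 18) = (x + 3*I)/(x + 6)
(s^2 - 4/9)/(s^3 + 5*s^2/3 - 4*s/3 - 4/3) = (s - 2/3)/(s^2 + s - 2)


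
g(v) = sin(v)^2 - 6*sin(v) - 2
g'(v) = 2*sin(v)*cos(v) - 6*cos(v)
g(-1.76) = 4.86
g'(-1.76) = 1.50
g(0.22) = -3.26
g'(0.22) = -5.43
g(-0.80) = 2.82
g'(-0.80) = -5.18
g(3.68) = 1.34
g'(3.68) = 6.03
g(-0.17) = -0.96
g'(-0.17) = -6.25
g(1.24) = -6.78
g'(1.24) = -1.33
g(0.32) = -3.79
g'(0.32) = -5.10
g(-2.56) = 1.60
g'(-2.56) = 5.93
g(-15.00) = 2.32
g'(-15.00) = 5.55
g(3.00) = -2.83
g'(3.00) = 5.66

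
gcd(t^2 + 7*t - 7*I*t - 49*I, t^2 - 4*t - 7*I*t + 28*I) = t - 7*I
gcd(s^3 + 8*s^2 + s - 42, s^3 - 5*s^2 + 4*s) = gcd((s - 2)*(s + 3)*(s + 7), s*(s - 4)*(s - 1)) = 1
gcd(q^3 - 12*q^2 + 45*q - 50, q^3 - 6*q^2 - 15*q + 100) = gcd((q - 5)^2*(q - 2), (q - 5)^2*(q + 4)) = q^2 - 10*q + 25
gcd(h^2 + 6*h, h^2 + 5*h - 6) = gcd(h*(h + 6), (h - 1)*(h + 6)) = h + 6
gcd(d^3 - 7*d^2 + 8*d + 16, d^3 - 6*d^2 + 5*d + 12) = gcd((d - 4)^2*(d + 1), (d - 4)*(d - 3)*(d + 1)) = d^2 - 3*d - 4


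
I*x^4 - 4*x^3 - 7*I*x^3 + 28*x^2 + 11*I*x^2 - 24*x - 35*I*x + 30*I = (x - 6)*(x - I)*(x + 5*I)*(I*x - I)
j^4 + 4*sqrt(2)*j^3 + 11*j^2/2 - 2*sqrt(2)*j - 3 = (j - sqrt(2)/2)*(j + sqrt(2)/2)*(j + sqrt(2))*(j + 3*sqrt(2))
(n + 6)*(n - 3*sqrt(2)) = n^2 - 3*sqrt(2)*n + 6*n - 18*sqrt(2)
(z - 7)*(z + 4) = z^2 - 3*z - 28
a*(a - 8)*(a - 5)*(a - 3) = a^4 - 16*a^3 + 79*a^2 - 120*a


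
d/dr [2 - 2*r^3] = -6*r^2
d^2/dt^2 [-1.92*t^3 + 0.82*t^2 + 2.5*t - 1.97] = 1.64 - 11.52*t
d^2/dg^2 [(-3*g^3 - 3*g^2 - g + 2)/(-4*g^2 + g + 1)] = 2*(43*g^3 - 51*g^2 + 45*g - 8)/(64*g^6 - 48*g^5 - 36*g^4 + 23*g^3 + 9*g^2 - 3*g - 1)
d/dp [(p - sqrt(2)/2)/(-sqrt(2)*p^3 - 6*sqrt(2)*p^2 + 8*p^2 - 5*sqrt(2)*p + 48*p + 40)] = (-sqrt(2)*p^3 - 6*sqrt(2)*p^2 + 8*p^2 - 5*sqrt(2)*p + 48*p + (2*p - sqrt(2))*(3*sqrt(2)*p^2 - 16*p + 12*sqrt(2)*p - 48 + 5*sqrt(2))/2 + 40)/(sqrt(2)*p^3 - 8*p^2 + 6*sqrt(2)*p^2 - 48*p + 5*sqrt(2)*p - 40)^2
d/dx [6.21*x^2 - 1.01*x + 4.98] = 12.42*x - 1.01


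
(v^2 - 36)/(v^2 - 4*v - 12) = (v + 6)/(v + 2)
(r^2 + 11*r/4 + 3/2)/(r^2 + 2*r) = (r + 3/4)/r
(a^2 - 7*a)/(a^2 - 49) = a/(a + 7)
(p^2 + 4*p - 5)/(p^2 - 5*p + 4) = (p + 5)/(p - 4)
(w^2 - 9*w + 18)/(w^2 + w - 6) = (w^2 - 9*w + 18)/(w^2 + w - 6)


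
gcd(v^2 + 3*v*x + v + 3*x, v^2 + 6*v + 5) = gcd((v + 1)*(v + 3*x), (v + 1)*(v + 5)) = v + 1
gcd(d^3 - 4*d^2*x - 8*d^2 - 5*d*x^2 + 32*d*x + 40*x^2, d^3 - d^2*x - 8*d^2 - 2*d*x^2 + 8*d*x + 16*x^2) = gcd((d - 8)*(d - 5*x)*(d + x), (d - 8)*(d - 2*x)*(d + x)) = d^2 + d*x - 8*d - 8*x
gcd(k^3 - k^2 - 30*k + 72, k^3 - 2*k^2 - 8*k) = k - 4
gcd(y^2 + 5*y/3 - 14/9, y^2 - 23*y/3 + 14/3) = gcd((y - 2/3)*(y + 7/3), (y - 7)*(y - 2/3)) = y - 2/3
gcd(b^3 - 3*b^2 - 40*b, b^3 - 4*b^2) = b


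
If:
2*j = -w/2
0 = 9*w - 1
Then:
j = -1/36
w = 1/9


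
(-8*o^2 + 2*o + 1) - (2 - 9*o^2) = o^2 + 2*o - 1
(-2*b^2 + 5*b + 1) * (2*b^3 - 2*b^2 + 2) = -4*b^5 + 14*b^4 - 8*b^3 - 6*b^2 + 10*b + 2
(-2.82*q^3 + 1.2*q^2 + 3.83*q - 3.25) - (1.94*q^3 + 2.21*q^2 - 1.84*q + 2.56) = -4.76*q^3 - 1.01*q^2 + 5.67*q - 5.81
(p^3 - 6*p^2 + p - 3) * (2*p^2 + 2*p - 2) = 2*p^5 - 10*p^4 - 12*p^3 + 8*p^2 - 8*p + 6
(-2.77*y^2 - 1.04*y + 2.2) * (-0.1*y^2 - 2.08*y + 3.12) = 0.277*y^4 + 5.8656*y^3 - 6.6992*y^2 - 7.8208*y + 6.864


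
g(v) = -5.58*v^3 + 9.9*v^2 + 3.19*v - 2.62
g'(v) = -16.74*v^2 + 19.8*v + 3.19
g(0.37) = -0.37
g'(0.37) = 8.22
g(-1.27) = 20.73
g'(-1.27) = -48.96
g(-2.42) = 126.72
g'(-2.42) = -142.76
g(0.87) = 3.97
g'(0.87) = 7.75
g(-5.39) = 1141.58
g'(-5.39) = -589.86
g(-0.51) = -0.93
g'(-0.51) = -11.26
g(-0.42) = -1.80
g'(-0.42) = -8.08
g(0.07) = -2.35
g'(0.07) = 4.49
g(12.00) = -8180.98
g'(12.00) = -2169.77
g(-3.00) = 227.57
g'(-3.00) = -206.87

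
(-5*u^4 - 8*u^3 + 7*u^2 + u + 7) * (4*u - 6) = -20*u^5 - 2*u^4 + 76*u^3 - 38*u^2 + 22*u - 42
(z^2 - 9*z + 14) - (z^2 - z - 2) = 16 - 8*z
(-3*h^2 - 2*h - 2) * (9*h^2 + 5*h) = -27*h^4 - 33*h^3 - 28*h^2 - 10*h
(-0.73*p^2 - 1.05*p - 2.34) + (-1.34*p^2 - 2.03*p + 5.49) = -2.07*p^2 - 3.08*p + 3.15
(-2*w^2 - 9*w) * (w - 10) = -2*w^3 + 11*w^2 + 90*w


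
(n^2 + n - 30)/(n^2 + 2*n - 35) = (n + 6)/(n + 7)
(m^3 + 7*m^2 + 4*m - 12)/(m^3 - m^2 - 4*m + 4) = (m + 6)/(m - 2)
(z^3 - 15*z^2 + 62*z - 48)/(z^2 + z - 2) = (z^2 - 14*z + 48)/(z + 2)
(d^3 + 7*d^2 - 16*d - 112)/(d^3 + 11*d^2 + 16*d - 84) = (d^2 - 16)/(d^2 + 4*d - 12)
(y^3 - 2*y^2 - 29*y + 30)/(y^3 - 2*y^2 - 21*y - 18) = (y^2 + 4*y - 5)/(y^2 + 4*y + 3)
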